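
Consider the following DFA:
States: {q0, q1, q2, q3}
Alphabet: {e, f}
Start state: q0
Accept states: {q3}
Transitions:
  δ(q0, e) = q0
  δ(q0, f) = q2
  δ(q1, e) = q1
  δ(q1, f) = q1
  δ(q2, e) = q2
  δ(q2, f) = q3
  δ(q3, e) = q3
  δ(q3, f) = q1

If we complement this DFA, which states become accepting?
Complement accept states = All states \ Original accept states
= {q0, q1, q2, q3} \ {q3}
{q0, q1, q2}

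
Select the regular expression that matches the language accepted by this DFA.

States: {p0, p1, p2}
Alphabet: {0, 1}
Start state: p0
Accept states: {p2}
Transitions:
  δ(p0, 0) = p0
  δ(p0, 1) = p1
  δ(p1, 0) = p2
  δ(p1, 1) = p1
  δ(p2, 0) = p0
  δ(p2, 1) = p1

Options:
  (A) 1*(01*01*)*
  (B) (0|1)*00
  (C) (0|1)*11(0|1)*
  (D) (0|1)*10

Check each option against the DFA on short strings; one disagreement eliminates an option:
  (A) 1*(01*01*)*: on ε the DFA stays in p0 and rejects (p0 ∉ Accept), but the regex matches it → eliminate
  (B) (0|1)*00: on '00' the DFA goes p0 → p0 → p0 and rejects (p0 ∉ Accept), but the regex matches it → eliminate
  (C) (0|1)*11(0|1)*: on '10' the DFA goes p0 → p1 → p2 and accepts (p2 ∈ Accept), but the regex does not match it → eliminate
  (D) (0|1)*10: agrees with the DFA on every string of length ≤ 6
Only (D) is consistent with the DFA.
(D) (0|1)*10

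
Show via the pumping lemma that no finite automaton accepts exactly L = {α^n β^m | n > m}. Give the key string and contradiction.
Assume L is regular with pumping length p. Idea: pumping down the α-block drops the α-count to at most the β-count.
Choose s = α^(p+1) β^p ∈ L (|s| = 2p+1 ≥ p). By the pumping lemma, s = xyz with |xy| ≤ p, |y| > 0, so y = α^k with k ≥ 1. Take i = 0: xz = α^(p+1−k) β^p. Since k ≥ 1, p+1−k ≤ p, so the number of α's is no longer strictly greater than the number of β's, hence xz ∉ L.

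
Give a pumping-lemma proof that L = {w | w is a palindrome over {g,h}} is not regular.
Assume L is regular with pumping length p. Idea: pumping the leading g-block breaks the symmetry.
Choose s = g^p h g^p (a palindrome of length 2p+1 ≥ p). By the pumping lemma, s = xyz with |xy| ≤ p, |y| > 0, so y = g^k with k > 0 (xy lies entirely in the first g^p). Then xy²z = g^(p+k) h g^p, which is not a palindrome since p+k ≠ p.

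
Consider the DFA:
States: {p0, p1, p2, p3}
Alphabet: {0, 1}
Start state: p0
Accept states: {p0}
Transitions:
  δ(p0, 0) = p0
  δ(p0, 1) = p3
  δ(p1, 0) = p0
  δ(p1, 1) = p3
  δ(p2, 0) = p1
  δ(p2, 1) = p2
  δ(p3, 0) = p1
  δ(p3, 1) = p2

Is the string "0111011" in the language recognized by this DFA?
Processing string "0111011":
  p0 --0--> p0
  p0 --1--> p3
  p3 --1--> p2
  p2 --1--> p2
  p2 --0--> p1
  p1 --1--> p3
  p3 --1--> p2
Final state: p2
Accept states: {p0}
No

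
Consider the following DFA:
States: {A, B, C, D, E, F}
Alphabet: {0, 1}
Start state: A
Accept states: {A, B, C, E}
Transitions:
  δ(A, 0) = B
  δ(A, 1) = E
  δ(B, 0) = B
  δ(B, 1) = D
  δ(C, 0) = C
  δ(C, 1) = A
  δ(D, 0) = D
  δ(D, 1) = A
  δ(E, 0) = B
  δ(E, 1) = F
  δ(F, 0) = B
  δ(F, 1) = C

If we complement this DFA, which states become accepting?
Complement accept states = All states \ Original accept states
= {A, B, C, D, E, F} \ {A, B, C, E}
{D, F}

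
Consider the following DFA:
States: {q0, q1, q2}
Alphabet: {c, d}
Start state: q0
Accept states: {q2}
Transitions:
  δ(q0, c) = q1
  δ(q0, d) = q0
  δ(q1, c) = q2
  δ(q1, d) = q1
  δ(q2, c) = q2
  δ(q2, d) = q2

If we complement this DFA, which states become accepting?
Complement accept states = All states \ Original accept states
= {q0, q1, q2} \ {q2}
{q0, q1}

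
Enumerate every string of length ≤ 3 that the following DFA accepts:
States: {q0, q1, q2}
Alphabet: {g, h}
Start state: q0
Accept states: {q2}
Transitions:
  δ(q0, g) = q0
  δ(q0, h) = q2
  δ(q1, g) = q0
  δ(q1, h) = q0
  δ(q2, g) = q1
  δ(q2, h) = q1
h, gh, ggh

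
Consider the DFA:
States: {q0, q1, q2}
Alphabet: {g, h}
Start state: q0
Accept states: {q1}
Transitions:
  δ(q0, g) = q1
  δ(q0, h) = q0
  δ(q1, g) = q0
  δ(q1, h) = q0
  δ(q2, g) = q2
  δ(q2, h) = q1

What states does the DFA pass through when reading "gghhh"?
read 'g': q0 → q1
  read 'g': q1 → q0
  read 'h': q0 → q0
  read 'h': q0 → q0
  read 'h': q0 → q0
q0 -> q1 -> q0 -> q0 -> q0 -> q0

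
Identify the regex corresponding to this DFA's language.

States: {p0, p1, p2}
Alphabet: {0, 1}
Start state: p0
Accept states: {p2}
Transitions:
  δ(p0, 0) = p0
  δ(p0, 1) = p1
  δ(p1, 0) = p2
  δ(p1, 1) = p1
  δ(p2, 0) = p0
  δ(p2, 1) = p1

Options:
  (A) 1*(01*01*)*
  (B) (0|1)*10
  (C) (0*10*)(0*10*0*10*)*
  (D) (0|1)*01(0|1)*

Check each option against the DFA on short strings; one disagreement eliminates an option:
  (A) 1*(01*01*)*: on ε the DFA stays in p0 and rejects (p0 ∉ Accept), but the regex matches it → eliminate
  (B) (0|1)*10: agrees with the DFA on every string of length ≤ 6
  (C) (0*10*)(0*10*0*10*)*: on '1' the DFA goes p0 → p1 and rejects (p1 ∉ Accept), but the regex matches it → eliminate
  (D) (0|1)*01(0|1)*: on '01' the DFA goes p0 → p0 → p1 and rejects (p1 ∉ Accept), but the regex matches it → eliminate
Only (B) is consistent with the DFA.
(B) (0|1)*10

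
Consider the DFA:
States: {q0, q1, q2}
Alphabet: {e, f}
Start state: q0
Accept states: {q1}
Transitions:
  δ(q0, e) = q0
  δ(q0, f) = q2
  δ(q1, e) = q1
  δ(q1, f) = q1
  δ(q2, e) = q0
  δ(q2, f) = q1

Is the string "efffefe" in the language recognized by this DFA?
Processing string "efffefe":
  q0 --e--> q0
  q0 --f--> q2
  q2 --f--> q1
  q1 --f--> q1
  q1 --e--> q1
  q1 --f--> q1
  q1 --e--> q1
Final state: q1
Accept states: {q1}
Yes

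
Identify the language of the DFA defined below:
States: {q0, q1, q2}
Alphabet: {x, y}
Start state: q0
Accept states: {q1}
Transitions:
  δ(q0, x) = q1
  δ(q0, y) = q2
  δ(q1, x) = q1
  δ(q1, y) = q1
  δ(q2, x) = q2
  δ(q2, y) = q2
Testing a few strings:
  'yy' → reject
  'xx' → accept
  'y' → reject
  'xy' → accept
State roles: q0=no input read; q1=started with x; q2=started with y (dead)
All strings over {x,y} starting with x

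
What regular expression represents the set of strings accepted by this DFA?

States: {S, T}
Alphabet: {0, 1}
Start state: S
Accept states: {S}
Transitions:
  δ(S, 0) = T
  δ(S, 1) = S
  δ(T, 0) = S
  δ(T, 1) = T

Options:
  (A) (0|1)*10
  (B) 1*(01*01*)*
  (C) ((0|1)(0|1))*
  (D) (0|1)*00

Check each option against the DFA on short strings; one disagreement eliminates an option:
  (A) (0|1)*10: on ε the DFA stays in S and accepts (S ∈ Accept), but the regex does not match it → eliminate
  (B) 1*(01*01*)*: agrees with the DFA on every string of length ≤ 6
  (C) ((0|1)(0|1))*: on '1' the DFA goes S → S and accepts (S ∈ Accept), but the regex does not match it → eliminate
  (D) (0|1)*00: on ε the DFA stays in S and accepts (S ∈ Accept), but the regex does not match it → eliminate
Only (B) is consistent with the DFA.
(B) 1*(01*01*)*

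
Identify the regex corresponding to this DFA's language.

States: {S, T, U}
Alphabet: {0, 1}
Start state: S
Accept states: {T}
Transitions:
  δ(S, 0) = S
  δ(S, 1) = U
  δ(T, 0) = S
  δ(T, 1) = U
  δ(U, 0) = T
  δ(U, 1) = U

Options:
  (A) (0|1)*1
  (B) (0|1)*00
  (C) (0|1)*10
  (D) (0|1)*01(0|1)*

Check each option against the DFA on short strings; one disagreement eliminates an option:
  (A) (0|1)*1: on '1' the DFA goes S → U and rejects (U ∉ Accept), but the regex matches it → eliminate
  (B) (0|1)*00: on '00' the DFA goes S → S → S and rejects (S ∉ Accept), but the regex matches it → eliminate
  (C) (0|1)*10: agrees with the DFA on every string of length ≤ 6
  (D) (0|1)*01(0|1)*: on '01' the DFA goes S → S → U and rejects (U ∉ Accept), but the regex matches it → eliminate
Only (C) is consistent with the DFA.
(C) (0|1)*10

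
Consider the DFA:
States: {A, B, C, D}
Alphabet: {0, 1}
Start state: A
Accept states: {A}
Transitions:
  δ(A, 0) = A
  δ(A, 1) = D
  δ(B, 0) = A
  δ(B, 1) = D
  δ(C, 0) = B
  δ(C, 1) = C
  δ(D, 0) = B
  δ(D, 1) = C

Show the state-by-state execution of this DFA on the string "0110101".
read '0': A → A
  read '1': A → D
  read '1': D → C
  read '0': C → B
  read '1': B → D
  read '0': D → B
  read '1': B → D
A -> A -> D -> C -> B -> D -> B -> D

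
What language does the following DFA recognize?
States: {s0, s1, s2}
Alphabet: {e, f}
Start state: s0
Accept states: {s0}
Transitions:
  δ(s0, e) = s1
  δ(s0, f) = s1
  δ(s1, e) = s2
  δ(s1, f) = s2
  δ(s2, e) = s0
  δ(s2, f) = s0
Testing a few strings:
  'e' → reject
  'feff' → reject
  'fffe' → reject
  'fee' → accept
State roles: s0=length ≡ 0 (mod 3); s1=length ≡ 1 (mod 3); s2=length ≡ 2 (mod 3)
All strings over {e,f} whose length is a multiple of 3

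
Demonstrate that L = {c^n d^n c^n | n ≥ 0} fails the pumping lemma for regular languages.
Assume L is regular with pumping length p. Idea: pumping the first c-block unbalances it against the other two.
Choose s = c^p d^p c^p ∈ L (|s| = 3p ≥ p). By the pumping lemma, s = xyz with |xy| ≤ p, |y| > 0, so y = c^k with k ≥ 1, inside the first c-block. Then xy²z = c^(p+k) d^p c^p. The first block has length p+k ≠ p, so the three block lengths are no longer equal and xy²z ∉ L.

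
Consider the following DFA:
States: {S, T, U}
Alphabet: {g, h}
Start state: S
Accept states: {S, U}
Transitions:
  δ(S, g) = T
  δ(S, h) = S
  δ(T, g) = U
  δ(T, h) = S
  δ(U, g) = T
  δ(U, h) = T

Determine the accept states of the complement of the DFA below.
Complement accept states = All states \ Original accept states
= {S, T, U} \ {S, U}
{T}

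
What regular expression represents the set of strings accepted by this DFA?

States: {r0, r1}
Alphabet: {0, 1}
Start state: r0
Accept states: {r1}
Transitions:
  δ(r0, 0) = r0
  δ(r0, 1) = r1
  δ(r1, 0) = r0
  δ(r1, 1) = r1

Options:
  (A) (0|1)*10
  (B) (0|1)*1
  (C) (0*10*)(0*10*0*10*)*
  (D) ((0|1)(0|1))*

Check each option against the DFA on short strings; one disagreement eliminates an option:
  (A) (0|1)*10: on '1' the DFA goes r0 → r1 and accepts (r1 ∈ Accept), but the regex does not match it → eliminate
  (B) (0|1)*1: agrees with the DFA on every string of length ≤ 6
  (C) (0*10*)(0*10*0*10*)*: on '10' the DFA goes r0 → r1 → r0 and rejects (r0 ∉ Accept), but the regex matches it → eliminate
  (D) ((0|1)(0|1))*: on ε the DFA stays in r0 and rejects (r0 ∉ Accept), but the regex matches it → eliminate
Only (B) is consistent with the DFA.
(B) (0|1)*1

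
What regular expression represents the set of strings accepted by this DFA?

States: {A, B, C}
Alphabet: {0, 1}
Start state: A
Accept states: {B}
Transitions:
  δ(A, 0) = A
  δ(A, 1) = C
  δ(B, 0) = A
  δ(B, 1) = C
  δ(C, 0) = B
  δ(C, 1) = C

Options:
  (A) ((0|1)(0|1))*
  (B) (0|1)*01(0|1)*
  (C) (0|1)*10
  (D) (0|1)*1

Check each option against the DFA on short strings; one disagreement eliminates an option:
  (A) ((0|1)(0|1))*: on ε the DFA stays in A and rejects (A ∉ Accept), but the regex matches it → eliminate
  (B) (0|1)*01(0|1)*: on '01' the DFA goes A → A → C and rejects (C ∉ Accept), but the regex matches it → eliminate
  (C) (0|1)*10: agrees with the DFA on every string of length ≤ 6
  (D) (0|1)*1: on '1' the DFA goes A → C and rejects (C ∉ Accept), but the regex matches it → eliminate
Only (C) is consistent with the DFA.
(C) (0|1)*10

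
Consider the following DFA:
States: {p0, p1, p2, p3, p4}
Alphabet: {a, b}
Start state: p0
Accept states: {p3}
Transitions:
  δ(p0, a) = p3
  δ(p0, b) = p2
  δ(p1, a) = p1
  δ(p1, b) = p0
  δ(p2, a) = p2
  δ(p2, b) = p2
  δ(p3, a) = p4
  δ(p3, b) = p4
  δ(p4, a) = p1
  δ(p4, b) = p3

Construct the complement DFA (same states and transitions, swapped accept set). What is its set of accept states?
Complement accept states = All states \ Original accept states
= {p0, p1, p2, p3, p4} \ {p3}
{p0, p1, p2, p4}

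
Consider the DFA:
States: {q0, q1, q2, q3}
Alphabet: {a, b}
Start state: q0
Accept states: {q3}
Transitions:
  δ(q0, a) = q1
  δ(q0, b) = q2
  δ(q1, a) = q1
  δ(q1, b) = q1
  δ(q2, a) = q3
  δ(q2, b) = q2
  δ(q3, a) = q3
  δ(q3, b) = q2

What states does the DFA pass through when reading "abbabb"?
read 'a': q0 → q1
  read 'b': q1 → q1
  read 'b': q1 → q1
  read 'a': q1 → q1
  read 'b': q1 → q1
  read 'b': q1 → q1
q0 -> q1 -> q1 -> q1 -> q1 -> q1 -> q1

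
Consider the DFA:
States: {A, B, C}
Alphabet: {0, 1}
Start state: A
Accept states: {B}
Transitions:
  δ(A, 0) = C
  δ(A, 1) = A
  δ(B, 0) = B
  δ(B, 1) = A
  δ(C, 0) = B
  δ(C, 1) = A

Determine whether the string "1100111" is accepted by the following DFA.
Processing string "1100111":
  A --1--> A
  A --1--> A
  A --0--> C
  C --0--> B
  B --1--> A
  A --1--> A
  A --1--> A
Final state: A
Accept states: {B}
No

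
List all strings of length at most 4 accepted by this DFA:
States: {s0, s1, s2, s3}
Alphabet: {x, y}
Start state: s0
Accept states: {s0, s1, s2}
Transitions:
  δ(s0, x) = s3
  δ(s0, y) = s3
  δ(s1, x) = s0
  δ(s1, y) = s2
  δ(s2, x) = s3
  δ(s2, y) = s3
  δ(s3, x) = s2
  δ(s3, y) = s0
ε, xx, xy, yx, yy, xxxx, xxxy, xxyx, xxyy, xyxx, xyxy, xyyx, xyyy, yxxx, yxxy, yxyx, yxyy, yyxx, yyxy, yyyx, yyyy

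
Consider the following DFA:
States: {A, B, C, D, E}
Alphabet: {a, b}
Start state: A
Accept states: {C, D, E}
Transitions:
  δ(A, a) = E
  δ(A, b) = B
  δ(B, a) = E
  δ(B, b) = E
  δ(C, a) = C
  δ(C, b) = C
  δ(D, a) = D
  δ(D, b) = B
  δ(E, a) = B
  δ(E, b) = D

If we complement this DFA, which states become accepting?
Complement accept states = All states \ Original accept states
= {A, B, C, D, E} \ {C, D, E}
{A, B}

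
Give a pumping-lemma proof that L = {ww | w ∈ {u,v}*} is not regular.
Assume L is regular with pumping length p. Idea: pumping the leading u-block breaks the equality of the two halves.
Choose s = u^p v u^p v ∈ L (with w = u^p v). |s| = 2p+2 ≥ p. By the pumping lemma, s = xyz with |xy| ≤ p, |y| > 0, so y = u^k with k ≥ 1, in the first u-block. Then xy²z = u^(p+k) v u^p v, of length 2p+2+k. If k is odd this length is odd, so it cannot be of the form ww. If k is even, each half has length p+1+k/2 ≤ p+k, so the first half lies entirely inside the leading u-block and contains no v, while the second half ends in v; the halves differ. Either way xy²z ∉ L.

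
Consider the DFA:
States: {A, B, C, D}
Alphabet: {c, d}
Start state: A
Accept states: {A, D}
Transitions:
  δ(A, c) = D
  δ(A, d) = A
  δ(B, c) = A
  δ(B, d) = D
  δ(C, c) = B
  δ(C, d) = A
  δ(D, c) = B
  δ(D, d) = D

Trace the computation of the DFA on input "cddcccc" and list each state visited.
read 'c': A → D
  read 'd': D → D
  read 'd': D → D
  read 'c': D → B
  read 'c': B → A
  read 'c': A → D
  read 'c': D → B
A -> D -> D -> D -> B -> A -> D -> B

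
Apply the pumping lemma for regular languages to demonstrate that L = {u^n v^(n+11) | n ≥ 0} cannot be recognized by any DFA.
Assume L is regular with pumping length p. Idea: pumping the u-block breaks the fixed offset of 11.
Choose s = u^p v^(p+11) ∈ L. By the pumping lemma, s = xyz with |xy| ≤ p, |y| > 0, so y = u^k with k ≥ 1. Then xy²z = u^(p+k) v^(p+11). For this to be in L we would need p+11 = (p+k)+11, i.e. k = 0, contradicting k ≥ 1. So xy²z ∉ L.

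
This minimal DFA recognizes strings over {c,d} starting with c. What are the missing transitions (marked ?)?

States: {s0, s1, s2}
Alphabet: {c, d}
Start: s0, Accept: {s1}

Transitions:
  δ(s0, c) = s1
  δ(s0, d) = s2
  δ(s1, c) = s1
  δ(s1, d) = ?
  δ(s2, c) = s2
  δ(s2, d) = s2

From the language and accept set, identify what each state tracks — s0: no input read; s1: started with c; s2: started with d (dead).
Each missing δ(q, a) is the state matching the new tracked value after reading a.
δ(s1, d) = s1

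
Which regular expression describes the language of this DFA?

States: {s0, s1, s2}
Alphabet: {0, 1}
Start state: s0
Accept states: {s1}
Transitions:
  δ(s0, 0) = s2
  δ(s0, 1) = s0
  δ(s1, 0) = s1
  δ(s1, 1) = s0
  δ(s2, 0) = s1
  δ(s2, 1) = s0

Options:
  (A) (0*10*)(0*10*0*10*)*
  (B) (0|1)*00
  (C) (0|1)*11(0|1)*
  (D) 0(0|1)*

Check each option against the DFA on short strings; one disagreement eliminates an option:
  (A) (0*10*)(0*10*0*10*)*: on '1' the DFA goes s0 → s0 and rejects (s0 ∉ Accept), but the regex matches it → eliminate
  (B) (0|1)*00: agrees with the DFA on every string of length ≤ 6
  (C) (0|1)*11(0|1)*: on '00' the DFA goes s0 → s2 → s1 and accepts (s1 ∈ Accept), but the regex does not match it → eliminate
  (D) 0(0|1)*: on '0' the DFA goes s0 → s2 and rejects (s2 ∉ Accept), but the regex matches it → eliminate
Only (B) is consistent with the DFA.
(B) (0|1)*00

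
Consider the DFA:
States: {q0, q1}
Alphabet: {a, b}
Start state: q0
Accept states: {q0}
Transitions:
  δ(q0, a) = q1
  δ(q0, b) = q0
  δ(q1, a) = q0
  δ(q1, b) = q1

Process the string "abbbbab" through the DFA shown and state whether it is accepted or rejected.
Processing string "abbbbab":
  q0 --a--> q1
  q1 --b--> q1
  q1 --b--> q1
  q1 --b--> q1
  q1 --b--> q1
  q1 --a--> q0
  q0 --b--> q0
Final state: q0
Accept states: {q0}
Yes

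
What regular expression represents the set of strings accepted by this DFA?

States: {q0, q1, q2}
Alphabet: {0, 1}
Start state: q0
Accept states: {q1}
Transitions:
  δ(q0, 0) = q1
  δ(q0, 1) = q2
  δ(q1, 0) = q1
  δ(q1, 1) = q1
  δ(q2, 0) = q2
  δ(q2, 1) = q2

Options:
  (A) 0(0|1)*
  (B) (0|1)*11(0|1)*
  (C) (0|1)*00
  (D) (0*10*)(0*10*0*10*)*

Check each option against the DFA on short strings; one disagreement eliminates an option:
  (A) 0(0|1)*: agrees with the DFA on every string of length ≤ 6
  (B) (0|1)*11(0|1)*: on '0' the DFA goes q0 → q1 and accepts (q1 ∈ Accept), but the regex does not match it → eliminate
  (C) (0|1)*00: on '0' the DFA goes q0 → q1 and accepts (q1 ∈ Accept), but the regex does not match it → eliminate
  (D) (0*10*)(0*10*0*10*)*: on '0' the DFA goes q0 → q1 and accepts (q1 ∈ Accept), but the regex does not match it → eliminate
Only (A) is consistent with the DFA.
(A) 0(0|1)*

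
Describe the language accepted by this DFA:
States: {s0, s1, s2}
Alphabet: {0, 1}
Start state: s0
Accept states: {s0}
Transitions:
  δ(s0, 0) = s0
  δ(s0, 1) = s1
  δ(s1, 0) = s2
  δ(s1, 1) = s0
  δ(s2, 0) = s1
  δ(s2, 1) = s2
Testing a few strings:
  '1' → reject
  '100' → reject
  '00' → accept
  '0110' → accept
State roles: s0=value ≡ 0 (mod 3); s1=value ≡ 1 (mod 3); s2=value ≡ 2 (mod 3)
All binary strings representing a multiple of 3 (read in base 2; leading zeros allowed and ε counts as 0)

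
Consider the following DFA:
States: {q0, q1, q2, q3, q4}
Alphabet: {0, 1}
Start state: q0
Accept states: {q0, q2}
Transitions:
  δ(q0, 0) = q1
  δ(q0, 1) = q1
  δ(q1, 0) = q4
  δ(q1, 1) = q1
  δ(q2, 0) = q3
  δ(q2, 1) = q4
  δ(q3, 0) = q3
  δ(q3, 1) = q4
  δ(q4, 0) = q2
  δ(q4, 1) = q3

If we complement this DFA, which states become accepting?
Complement accept states = All states \ Original accept states
= {q0, q1, q2, q3, q4} \ {q0, q2}
{q1, q3, q4}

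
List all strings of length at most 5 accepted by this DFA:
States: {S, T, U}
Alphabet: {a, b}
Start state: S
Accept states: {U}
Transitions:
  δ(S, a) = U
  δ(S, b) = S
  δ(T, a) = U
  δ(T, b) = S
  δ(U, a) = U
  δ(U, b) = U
a, aa, ab, ba, aaa, aab, aba, abb, baa, bab, bba, aaaa, aaab, aaba, aabb, abaa, abab, abba, abbb, baaa, baab, baba, babb, bbaa, bbab, bbba, aaaaa, aaaab, aaaba, aaabb, aabaa, aabab, aabba, aabbb, abaaa, abaab, ababa, ababb, abbaa, abbab, abbba, abbbb, baaaa, baaab, baaba, baabb, babaa, babab, babba, babbb, bbaaa, bbaab, bbaba, bbabb, bbbaa, bbbab, bbbba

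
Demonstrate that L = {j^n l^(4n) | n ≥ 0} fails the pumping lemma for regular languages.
Assume L is regular with pumping length p. Idea: pumping the j-block breaks the 1:4 ratio.
Choose s = j^p l^(4p) (length 5p ≥ p). By the pumping lemma, s = xyz with |xy| ≤ p, |y| > 0, so y = j^k with k ≥ 1. Then xy²z = j^(p+k) l^(4p). For this to be in L we would need 4p = 4(p+k), i.e. 4k = 0, contradicting k ≥ 1. So xy²z ∉ L.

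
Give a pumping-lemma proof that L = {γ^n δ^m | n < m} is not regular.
Assume L is regular with pumping length p. Idea: pumping up the γ-block makes the γ-count reach the δ-count.
Choose s = γ^p δ^(p+1) ∈ L. By the pumping lemma, s = xyz with |xy| ≤ p, |y| > 0, so y = γ^k with k ≥ 1. Then xy²z = γ^(p+k) δ^(p+1). Since p+k ≥ p+1, the number of γ's is no longer strictly less than the number of δ's, so xy²z ∉ L.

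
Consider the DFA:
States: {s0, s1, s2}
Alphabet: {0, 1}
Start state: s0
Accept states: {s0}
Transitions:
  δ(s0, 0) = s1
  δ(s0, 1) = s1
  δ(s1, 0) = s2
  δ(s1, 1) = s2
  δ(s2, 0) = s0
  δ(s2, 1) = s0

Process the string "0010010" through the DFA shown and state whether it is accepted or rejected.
Processing string "0010010":
  s0 --0--> s1
  s1 --0--> s2
  s2 --1--> s0
  s0 --0--> s1
  s1 --0--> s2
  s2 --1--> s0
  s0 --0--> s1
Final state: s1
Accept states: {s0}
No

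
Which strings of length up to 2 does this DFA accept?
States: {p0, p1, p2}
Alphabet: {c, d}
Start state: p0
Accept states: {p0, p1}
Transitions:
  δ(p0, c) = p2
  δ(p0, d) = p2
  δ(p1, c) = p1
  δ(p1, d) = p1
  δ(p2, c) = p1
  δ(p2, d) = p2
ε, cc, dc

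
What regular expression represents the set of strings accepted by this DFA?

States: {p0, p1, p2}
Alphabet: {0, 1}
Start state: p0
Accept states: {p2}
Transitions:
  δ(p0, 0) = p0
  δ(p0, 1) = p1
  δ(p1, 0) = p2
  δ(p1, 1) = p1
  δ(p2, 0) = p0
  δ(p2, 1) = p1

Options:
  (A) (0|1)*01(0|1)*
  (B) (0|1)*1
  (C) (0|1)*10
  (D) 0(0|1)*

Check each option against the DFA on short strings; one disagreement eliminates an option:
  (A) (0|1)*01(0|1)*: on '01' the DFA goes p0 → p0 → p1 and rejects (p1 ∉ Accept), but the regex matches it → eliminate
  (B) (0|1)*1: on '1' the DFA goes p0 → p1 and rejects (p1 ∉ Accept), but the regex matches it → eliminate
  (C) (0|1)*10: agrees with the DFA on every string of length ≤ 6
  (D) 0(0|1)*: on '0' the DFA goes p0 → p0 and rejects (p0 ∉ Accept), but the regex matches it → eliminate
Only (C) is consistent with the DFA.
(C) (0|1)*10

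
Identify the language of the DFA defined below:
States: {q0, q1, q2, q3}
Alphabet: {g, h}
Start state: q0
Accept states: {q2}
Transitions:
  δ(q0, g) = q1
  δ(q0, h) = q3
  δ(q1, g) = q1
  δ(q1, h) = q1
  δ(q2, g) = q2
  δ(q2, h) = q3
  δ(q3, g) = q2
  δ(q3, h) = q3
Testing a few strings:
  'ghh' → reject
  'h' → reject
  'gghg' → reject
  'gggg' → reject
State roles: q0=no input read; q1=started with g (dead); q2=started with h, last symbol g; q3=started with h, last symbol h
All strings over {g,h} that start with h and end with g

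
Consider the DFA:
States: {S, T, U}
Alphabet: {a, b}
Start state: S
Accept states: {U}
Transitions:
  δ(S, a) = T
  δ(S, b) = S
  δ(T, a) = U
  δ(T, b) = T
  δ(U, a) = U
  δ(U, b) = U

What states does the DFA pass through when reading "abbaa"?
read 'a': S → T
  read 'b': T → T
  read 'b': T → T
  read 'a': T → U
  read 'a': U → U
S -> T -> T -> T -> U -> U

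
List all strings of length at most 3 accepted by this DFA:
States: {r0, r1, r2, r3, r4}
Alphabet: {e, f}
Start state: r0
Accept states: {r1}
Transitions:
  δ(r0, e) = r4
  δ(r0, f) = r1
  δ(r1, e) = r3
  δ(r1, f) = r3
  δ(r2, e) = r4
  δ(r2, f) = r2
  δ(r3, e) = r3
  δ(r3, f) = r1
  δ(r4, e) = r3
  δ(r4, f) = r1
f, ef, eef, fef, fff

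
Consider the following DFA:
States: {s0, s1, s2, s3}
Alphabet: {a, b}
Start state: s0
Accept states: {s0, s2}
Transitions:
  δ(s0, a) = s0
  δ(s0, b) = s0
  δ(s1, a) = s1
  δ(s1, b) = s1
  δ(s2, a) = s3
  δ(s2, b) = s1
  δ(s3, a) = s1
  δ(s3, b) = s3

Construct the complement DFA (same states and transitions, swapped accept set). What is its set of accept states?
Complement accept states = All states \ Original accept states
= {s0, s1, s2, s3} \ {s0, s2}
{s1, s3}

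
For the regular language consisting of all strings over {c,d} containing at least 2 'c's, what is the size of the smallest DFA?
By Myhill–Nerode, count the distinguishable equivalence classes: 3 classes — having seen 0, 1, or ≥2 copies of 'c'; any two classes i < j (j ≤ 2) are distinguished by the string c^(2−j), which takes class j to 2 copies (accepted) but leaves class i below 2 (rejected).
3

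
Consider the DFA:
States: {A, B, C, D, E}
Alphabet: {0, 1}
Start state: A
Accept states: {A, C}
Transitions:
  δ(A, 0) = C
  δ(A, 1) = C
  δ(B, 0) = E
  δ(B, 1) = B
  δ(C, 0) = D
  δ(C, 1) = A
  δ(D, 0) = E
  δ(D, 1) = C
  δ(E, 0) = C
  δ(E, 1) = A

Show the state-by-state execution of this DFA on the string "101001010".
read '1': A → C
  read '0': C → D
  read '1': D → C
  read '0': C → D
  read '0': D → E
  read '1': E → A
  read '0': A → C
  read '1': C → A
  read '0': A → C
A -> C -> D -> C -> D -> E -> A -> C -> A -> C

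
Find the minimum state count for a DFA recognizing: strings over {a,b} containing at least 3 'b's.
By Myhill–Nerode, count the distinguishable equivalence classes: 4 classes — having seen 0, 1, 2, or ≥3 copies of 'b'; any two classes i < j (j ≤ 3) are distinguished by the string b^(3−j), which takes class j to 3 copies (accepted) but leaves class i below 3 (rejected).
4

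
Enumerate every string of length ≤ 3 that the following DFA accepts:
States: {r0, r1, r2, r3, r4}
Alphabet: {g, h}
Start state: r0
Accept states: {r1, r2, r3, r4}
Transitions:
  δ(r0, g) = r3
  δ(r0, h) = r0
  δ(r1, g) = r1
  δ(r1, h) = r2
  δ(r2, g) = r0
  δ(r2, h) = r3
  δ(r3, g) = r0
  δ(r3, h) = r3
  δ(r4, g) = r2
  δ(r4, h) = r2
g, gh, hg, ggg, ghh, hgh, hhg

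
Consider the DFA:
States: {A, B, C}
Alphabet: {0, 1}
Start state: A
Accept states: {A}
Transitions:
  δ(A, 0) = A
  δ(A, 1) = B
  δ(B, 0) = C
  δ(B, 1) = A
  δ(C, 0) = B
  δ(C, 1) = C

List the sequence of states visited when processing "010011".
read '0': A → A
  read '1': A → B
  read '0': B → C
  read '0': C → B
  read '1': B → A
  read '1': A → B
A -> A -> B -> C -> B -> A -> B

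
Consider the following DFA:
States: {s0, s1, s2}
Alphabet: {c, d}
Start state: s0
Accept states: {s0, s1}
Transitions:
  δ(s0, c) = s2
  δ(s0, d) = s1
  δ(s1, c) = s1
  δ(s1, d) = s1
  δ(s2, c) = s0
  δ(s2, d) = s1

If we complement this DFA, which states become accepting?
Complement accept states = All states \ Original accept states
= {s0, s1, s2} \ {s0, s1}
{s2}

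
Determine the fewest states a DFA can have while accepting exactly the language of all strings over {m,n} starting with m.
By Myhill–Nerode, count the distinguishable equivalence classes: three classes — empty / started with m / started with n (dead).
3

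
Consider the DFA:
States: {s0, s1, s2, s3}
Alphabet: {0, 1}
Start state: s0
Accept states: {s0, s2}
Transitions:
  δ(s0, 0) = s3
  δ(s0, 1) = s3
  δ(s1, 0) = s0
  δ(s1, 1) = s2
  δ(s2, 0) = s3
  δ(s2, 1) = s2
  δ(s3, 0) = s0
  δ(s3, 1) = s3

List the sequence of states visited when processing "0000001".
read '0': s0 → s3
  read '0': s3 → s0
  read '0': s0 → s3
  read '0': s3 → s0
  read '0': s0 → s3
  read '0': s3 → s0
  read '1': s0 → s3
s0 -> s3 -> s0 -> s3 -> s0 -> s3 -> s0 -> s3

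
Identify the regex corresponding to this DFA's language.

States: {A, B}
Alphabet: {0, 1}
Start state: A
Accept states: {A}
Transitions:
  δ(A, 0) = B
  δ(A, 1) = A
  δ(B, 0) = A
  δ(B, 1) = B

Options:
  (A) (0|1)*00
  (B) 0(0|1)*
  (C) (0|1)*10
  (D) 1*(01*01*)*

Check each option against the DFA on short strings; one disagreement eliminates an option:
  (A) (0|1)*00: on ε the DFA stays in A and accepts (A ∈ Accept), but the regex does not match it → eliminate
  (B) 0(0|1)*: on ε the DFA stays in A and accepts (A ∈ Accept), but the regex does not match it → eliminate
  (C) (0|1)*10: on ε the DFA stays in A and accepts (A ∈ Accept), but the regex does not match it → eliminate
  (D) 1*(01*01*)*: agrees with the DFA on every string of length ≤ 6
Only (D) is consistent with the DFA.
(D) 1*(01*01*)*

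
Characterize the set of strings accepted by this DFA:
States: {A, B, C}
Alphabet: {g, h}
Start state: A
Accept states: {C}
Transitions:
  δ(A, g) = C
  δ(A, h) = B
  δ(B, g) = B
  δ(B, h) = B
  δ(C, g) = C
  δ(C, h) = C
Testing a few strings:
  'ghg' → accept
  'hg' → reject
  'g' → accept
  'hhh' → reject
State roles: A=no input read; B=started with h (dead); C=started with g
All strings over {g,h} starting with g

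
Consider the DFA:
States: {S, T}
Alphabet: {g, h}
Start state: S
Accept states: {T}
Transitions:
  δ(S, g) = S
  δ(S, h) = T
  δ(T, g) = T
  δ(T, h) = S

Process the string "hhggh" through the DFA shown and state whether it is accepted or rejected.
Processing string "hhggh":
  S --h--> T
  T --h--> S
  S --g--> S
  S --g--> S
  S --h--> T
Final state: T
Accept states: {T}
Yes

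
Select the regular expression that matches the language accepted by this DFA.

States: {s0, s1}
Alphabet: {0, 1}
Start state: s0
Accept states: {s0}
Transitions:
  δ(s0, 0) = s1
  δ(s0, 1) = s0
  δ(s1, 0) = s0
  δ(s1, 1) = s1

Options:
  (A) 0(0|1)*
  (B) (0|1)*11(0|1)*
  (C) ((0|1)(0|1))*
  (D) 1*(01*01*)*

Check each option against the DFA on short strings; one disagreement eliminates an option:
  (A) 0(0|1)*: on ε the DFA stays in s0 and accepts (s0 ∈ Accept), but the regex does not match it → eliminate
  (B) (0|1)*11(0|1)*: on ε the DFA stays in s0 and accepts (s0 ∈ Accept), but the regex does not match it → eliminate
  (C) ((0|1)(0|1))*: on '1' the DFA goes s0 → s0 and accepts (s0 ∈ Accept), but the regex does not match it → eliminate
  (D) 1*(01*01*)*: agrees with the DFA on every string of length ≤ 6
Only (D) is consistent with the DFA.
(D) 1*(01*01*)*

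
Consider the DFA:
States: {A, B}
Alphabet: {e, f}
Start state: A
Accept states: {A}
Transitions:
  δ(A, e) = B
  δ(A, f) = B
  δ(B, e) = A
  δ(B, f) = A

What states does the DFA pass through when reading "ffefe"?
read 'f': A → B
  read 'f': B → A
  read 'e': A → B
  read 'f': B → A
  read 'e': A → B
A -> B -> A -> B -> A -> B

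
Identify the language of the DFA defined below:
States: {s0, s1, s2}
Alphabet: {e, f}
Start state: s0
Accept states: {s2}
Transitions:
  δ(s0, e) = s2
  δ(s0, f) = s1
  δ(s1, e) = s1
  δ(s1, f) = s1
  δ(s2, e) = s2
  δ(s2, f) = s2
Testing a few strings:
  'e' → accept
  'ff' → reject
  'ffe' → reject
  'fe' → reject
State roles: s0=no input read; s1=started with f (dead); s2=started with e
All strings over {e,f} starting with e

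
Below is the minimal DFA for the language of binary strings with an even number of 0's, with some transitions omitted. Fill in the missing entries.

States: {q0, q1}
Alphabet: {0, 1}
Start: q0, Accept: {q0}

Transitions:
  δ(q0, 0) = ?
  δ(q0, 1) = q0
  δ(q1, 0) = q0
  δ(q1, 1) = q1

From the language and accept set, identify what each state tracks — q0: even number of 0's so far; q1: odd number of 0's so far.
Each missing δ(q, a) is the state matching the new tracked value after reading a.
δ(q0, 0) = q1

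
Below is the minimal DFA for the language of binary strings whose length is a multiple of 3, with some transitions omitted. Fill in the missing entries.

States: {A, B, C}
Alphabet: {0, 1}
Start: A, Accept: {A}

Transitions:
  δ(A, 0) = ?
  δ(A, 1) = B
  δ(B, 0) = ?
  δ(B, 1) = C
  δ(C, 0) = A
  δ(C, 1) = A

From the language and accept set, identify what each state tracks — A: length ≡ 0 (mod 3); B: length ≡ 1 (mod 3); C: length ≡ 2 (mod 3).
Each missing δ(q, a) is the state matching the new tracked value after reading a.
δ(A, 0) = B; δ(B, 0) = C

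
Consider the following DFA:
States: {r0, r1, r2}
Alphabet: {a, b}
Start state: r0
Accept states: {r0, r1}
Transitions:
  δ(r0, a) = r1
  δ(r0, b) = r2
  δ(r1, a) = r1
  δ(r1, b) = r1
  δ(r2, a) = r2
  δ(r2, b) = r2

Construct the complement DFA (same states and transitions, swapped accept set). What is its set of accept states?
Complement accept states = All states \ Original accept states
= {r0, r1, r2} \ {r0, r1}
{r2}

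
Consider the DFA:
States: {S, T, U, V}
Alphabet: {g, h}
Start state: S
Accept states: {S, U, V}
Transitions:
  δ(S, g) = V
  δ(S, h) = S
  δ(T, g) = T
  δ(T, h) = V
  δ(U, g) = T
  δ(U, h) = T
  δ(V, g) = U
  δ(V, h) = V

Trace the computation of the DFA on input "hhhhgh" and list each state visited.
read 'h': S → S
  read 'h': S → S
  read 'h': S → S
  read 'h': S → S
  read 'g': S → V
  read 'h': V → V
S -> S -> S -> S -> S -> V -> V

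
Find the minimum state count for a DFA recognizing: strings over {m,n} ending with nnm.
By Myhill–Nerode, count the distinguishable equivalence classes: 4 classes — one per longest suffix of the input that is a prefix of 'nnm' (lengths 0 through 3); only the length-3 class is accepting.
4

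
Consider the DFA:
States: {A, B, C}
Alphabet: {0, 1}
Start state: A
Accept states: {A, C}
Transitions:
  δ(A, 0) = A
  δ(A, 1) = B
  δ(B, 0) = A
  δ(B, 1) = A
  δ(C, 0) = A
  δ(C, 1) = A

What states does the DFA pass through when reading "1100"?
read '1': A → B
  read '1': B → A
  read '0': A → A
  read '0': A → A
A -> B -> A -> A -> A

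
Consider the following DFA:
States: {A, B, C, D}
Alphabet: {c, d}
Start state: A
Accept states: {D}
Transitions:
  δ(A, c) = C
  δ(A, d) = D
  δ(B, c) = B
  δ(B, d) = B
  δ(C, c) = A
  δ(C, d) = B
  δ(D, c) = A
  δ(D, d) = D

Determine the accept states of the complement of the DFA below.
Complement accept states = All states \ Original accept states
= {A, B, C, D} \ {D}
{A, B, C}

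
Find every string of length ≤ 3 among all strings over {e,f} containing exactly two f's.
ff, eff, fef, ffe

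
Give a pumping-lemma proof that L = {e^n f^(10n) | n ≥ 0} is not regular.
Assume L is regular with pumping length p. Idea: pumping the e-block breaks the 1:10 ratio.
Choose s = e^p f^(10p) (length 11p ≥ p). By the pumping lemma, s = xyz with |xy| ≤ p, |y| > 0, so y = e^k with k ≥ 1. Then xy²z = e^(p+k) f^(10p). For this to be in L we would need 10p = 10(p+k), i.e. 10k = 0, contradicting k ≥ 1. So xy²z ∉ L.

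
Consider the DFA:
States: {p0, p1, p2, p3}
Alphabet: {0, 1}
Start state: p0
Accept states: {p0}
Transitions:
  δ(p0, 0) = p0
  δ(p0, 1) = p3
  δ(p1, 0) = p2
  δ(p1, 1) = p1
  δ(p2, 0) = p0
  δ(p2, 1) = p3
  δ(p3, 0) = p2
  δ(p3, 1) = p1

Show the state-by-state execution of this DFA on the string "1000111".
read '1': p0 → p3
  read '0': p3 → p2
  read '0': p2 → p0
  read '0': p0 → p0
  read '1': p0 → p3
  read '1': p3 → p1
  read '1': p1 → p1
p0 -> p3 -> p2 -> p0 -> p0 -> p3 -> p1 -> p1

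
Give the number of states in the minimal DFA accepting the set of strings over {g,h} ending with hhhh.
By Myhill–Nerode, count the distinguishable equivalence classes: 5 classes — one per longest suffix of the input that is a prefix of 'hhhh' (lengths 0 through 4); only the length-4 class is accepting.
5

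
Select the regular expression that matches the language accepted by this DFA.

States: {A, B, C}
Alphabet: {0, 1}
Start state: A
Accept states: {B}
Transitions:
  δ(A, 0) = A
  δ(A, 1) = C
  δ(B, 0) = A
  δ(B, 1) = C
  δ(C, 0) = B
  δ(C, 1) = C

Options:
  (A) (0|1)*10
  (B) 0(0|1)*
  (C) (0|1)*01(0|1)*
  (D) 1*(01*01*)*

Check each option against the DFA on short strings; one disagreement eliminates an option:
  (A) (0|1)*10: agrees with the DFA on every string of length ≤ 6
  (B) 0(0|1)*: on '0' the DFA goes A → A and rejects (A ∉ Accept), but the regex matches it → eliminate
  (C) (0|1)*01(0|1)*: on '01' the DFA goes A → A → C and rejects (C ∉ Accept), but the regex matches it → eliminate
  (D) 1*(01*01*)*: on ε the DFA stays in A and rejects (A ∉ Accept), but the regex matches it → eliminate
Only (A) is consistent with the DFA.
(A) (0|1)*10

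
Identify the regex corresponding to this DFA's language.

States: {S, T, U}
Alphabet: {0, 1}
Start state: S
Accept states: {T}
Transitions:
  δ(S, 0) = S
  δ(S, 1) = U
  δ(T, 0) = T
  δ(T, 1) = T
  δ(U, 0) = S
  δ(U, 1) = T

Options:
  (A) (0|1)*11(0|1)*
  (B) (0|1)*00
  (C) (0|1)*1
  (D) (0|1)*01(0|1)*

Check each option against the DFA on short strings; one disagreement eliminates an option:
  (A) (0|1)*11(0|1)*: agrees with the DFA on every string of length ≤ 6
  (B) (0|1)*00: on '00' the DFA goes S → S → S and rejects (S ∉ Accept), but the regex matches it → eliminate
  (C) (0|1)*1: on '1' the DFA goes S → U and rejects (U ∉ Accept), but the regex matches it → eliminate
  (D) (0|1)*01(0|1)*: on '01' the DFA goes S → S → U and rejects (U ∉ Accept), but the regex matches it → eliminate
Only (A) is consistent with the DFA.
(A) (0|1)*11(0|1)*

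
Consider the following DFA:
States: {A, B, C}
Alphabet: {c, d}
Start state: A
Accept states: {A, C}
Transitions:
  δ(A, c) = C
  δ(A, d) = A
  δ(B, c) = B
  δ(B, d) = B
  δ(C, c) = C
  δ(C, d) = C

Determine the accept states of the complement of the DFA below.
Complement accept states = All states \ Original accept states
= {A, B, C} \ {A, C}
{B}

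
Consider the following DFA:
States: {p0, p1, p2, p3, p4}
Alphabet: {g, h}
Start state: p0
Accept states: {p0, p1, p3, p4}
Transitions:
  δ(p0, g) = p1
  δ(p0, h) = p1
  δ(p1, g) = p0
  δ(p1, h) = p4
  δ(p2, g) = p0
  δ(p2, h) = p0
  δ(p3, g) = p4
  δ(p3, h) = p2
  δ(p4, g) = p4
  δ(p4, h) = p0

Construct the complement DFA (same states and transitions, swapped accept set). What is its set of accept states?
Complement accept states = All states \ Original accept states
= {p0, p1, p2, p3, p4} \ {p0, p1, p3, p4}
{p2}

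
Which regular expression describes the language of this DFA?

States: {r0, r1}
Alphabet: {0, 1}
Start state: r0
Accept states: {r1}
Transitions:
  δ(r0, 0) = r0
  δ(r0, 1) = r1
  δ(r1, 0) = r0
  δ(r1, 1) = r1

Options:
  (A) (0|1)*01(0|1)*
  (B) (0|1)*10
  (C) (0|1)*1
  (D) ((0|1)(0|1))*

Check each option against the DFA on short strings; one disagreement eliminates an option:
  (A) (0|1)*01(0|1)*: on '1' the DFA goes r0 → r1 and accepts (r1 ∈ Accept), but the regex does not match it → eliminate
  (B) (0|1)*10: on '1' the DFA goes r0 → r1 and accepts (r1 ∈ Accept), but the regex does not match it → eliminate
  (C) (0|1)*1: agrees with the DFA on every string of length ≤ 6
  (D) ((0|1)(0|1))*: on ε the DFA stays in r0 and rejects (r0 ∉ Accept), but the regex matches it → eliminate
Only (C) is consistent with the DFA.
(C) (0|1)*1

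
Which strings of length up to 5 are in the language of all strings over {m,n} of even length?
ε, mm, mn, nm, nn, mmmm, mmmn, mmnm, mmnn, mnmm, mnmn, mnnm, mnnn, nmmm, nmmn, nmnm, nmnn, nnmm, nnmn, nnnm, nnnn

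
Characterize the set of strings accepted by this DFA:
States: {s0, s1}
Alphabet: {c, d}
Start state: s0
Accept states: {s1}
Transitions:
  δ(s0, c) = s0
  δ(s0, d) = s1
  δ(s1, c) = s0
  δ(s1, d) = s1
Testing a few strings:
  'dd' → accept
  'cd' → accept
  'ccc' → reject
  'cdd' → accept
State roles: s0=last symbol not d; s1=last symbol is d
All strings over {c,d} ending with d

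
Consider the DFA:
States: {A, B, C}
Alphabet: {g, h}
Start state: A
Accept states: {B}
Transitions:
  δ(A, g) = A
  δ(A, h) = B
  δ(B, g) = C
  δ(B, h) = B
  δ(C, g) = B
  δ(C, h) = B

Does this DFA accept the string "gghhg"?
Processing string "gghhg":
  A --g--> A
  A --g--> A
  A --h--> B
  B --h--> B
  B --g--> C
Final state: C
Accept states: {B}
No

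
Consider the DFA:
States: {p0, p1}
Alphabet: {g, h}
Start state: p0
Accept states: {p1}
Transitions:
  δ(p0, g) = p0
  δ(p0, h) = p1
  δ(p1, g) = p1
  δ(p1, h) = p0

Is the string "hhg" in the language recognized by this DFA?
Processing string "hhg":
  p0 --h--> p1
  p1 --h--> p0
  p0 --g--> p0
Final state: p0
Accept states: {p1}
No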